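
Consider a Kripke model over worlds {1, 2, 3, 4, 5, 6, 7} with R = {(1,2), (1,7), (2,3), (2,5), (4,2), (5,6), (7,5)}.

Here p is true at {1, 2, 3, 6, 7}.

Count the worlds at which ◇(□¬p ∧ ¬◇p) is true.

3

1: successors {2, 7}; □¬p ∧ ¬◇p there: 2:F, 7:T. ✓
2: successors {3, 5}; □¬p ∧ ¬◇p there: 3:T, 5:F. ✓
3: no successors, so ◇(□¬p ∧ ¬◇p) fails. ✗
4: successors {2}; □¬p ∧ ¬◇p there: 2:F. ✗
5: successors {6}; □¬p ∧ ¬◇p there: 6:T. ✓
6: no successors, so ◇(□¬p ∧ ¬◇p) fails. ✗
7: successors {5}; □¬p ∧ ¬◇p there: 5:F. ✗
Satisfying worlds: {1, 2, 5}.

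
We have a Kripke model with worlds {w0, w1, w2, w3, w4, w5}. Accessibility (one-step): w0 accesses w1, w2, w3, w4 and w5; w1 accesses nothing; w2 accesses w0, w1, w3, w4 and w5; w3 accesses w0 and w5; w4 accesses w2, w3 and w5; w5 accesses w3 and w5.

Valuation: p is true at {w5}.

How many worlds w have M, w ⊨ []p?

1

w0: successors {w1, w2, w3, w4, w5}; p there: w1:F, w2:F, w3:F, w4:F, w5:T. ✗
w1: no successors, so []p holds vacuously. ✓
w2: successors {w0, w1, w3, w4, w5}; p there: w0:F, w1:F, w3:F, w4:F, w5:T. ✗
w3: successors {w0, w5}; p there: w0:F, w5:T. ✗
w4: successors {w2, w3, w5}; p there: w2:F, w3:F, w5:T. ✗
w5: successors {w3, w5}; p there: w3:F, w5:T. ✗
Satisfying worlds: {w1}.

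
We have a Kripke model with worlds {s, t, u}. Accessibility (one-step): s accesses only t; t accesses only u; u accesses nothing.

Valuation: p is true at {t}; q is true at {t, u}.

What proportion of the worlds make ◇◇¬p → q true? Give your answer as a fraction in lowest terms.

s: ◇◇¬p is T, q is F. ✗
t: ◇◇¬p is F, q is T. ✓
u: ◇◇¬p is F, q is T. ✓
That's 2 of 3 worlds, so 2/3.

2/3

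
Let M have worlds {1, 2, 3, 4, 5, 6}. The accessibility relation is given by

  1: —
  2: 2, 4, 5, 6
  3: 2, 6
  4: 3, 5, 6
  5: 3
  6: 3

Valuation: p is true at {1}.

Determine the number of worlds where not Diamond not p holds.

1: Diamond not p is F. ✓
2: Diamond not p is T. ✗
3: Diamond not p is T. ✗
4: Diamond not p is T. ✗
5: Diamond not p is T. ✗
6: Diamond not p is T. ✗
Satisfying worlds: {1}.

1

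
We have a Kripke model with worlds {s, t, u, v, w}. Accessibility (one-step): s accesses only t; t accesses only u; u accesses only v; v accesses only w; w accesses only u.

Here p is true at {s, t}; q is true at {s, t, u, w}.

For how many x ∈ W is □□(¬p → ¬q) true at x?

2

s: successors {t}; □(¬p → ¬q) there: t:F. ✗
t: successors {u}; □(¬p → ¬q) there: u:T. ✓
u: successors {v}; □(¬p → ¬q) there: v:F. ✗
v: successors {w}; □(¬p → ¬q) there: w:F. ✗
w: successors {u}; □(¬p → ¬q) there: u:T. ✓
Satisfying worlds: {t, w}.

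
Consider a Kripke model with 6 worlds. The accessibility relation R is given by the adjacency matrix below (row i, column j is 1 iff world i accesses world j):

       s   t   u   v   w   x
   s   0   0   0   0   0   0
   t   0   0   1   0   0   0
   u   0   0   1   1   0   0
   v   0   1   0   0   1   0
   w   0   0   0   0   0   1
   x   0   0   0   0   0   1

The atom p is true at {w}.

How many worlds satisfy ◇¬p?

5

s: no successors, so ◇¬p fails. ✗
t: successors {u}; ¬p there: u:T. ✓
u: successors {u, v}; ¬p there: u:T, v:T. ✓
v: successors {t, w}; ¬p there: t:T, w:F. ✓
w: successors {x}; ¬p there: x:T. ✓
x: successors {x}; ¬p there: x:T. ✓
Satisfying worlds: {t, u, v, w, x}.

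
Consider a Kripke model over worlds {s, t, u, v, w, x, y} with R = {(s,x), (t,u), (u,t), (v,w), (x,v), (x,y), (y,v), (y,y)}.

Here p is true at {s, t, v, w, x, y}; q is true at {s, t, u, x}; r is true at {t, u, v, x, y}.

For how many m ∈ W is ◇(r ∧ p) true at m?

s: successors {x}; r ∧ p there: x:T. ✓
t: successors {u}; r ∧ p there: u:F. ✗
u: successors {t}; r ∧ p there: t:T. ✓
v: successors {w}; r ∧ p there: w:F. ✗
w: no successors, so ◇(r ∧ p) fails. ✗
x: successors {v, y}; r ∧ p there: v:T, y:T. ✓
y: successors {v, y}; r ∧ p there: v:T, y:T. ✓
Satisfying worlds: {s, u, x, y}.

4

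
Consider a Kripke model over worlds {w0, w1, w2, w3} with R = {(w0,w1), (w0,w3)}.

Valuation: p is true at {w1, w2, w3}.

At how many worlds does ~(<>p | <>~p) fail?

1

w0: <>p | <>~p is T. ✗
w1: <>p | <>~p is F. ✓
w2: <>p | <>~p is F. ✓
w3: <>p | <>~p is F. ✓
Satisfying worlds: {w1, w2, w3}.
So ~(<>p | <>~p) fails at the other 1 world.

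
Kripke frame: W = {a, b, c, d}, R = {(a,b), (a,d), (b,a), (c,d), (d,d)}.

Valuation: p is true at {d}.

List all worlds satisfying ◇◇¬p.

a: successors {b, d}; ◇¬p there: b:T, d:F. ✓
b: successors {a}; ◇¬p there: a:T. ✓
c: successors {d}; ◇¬p there: d:F. ✗
d: successors {d}; ◇¬p there: d:F. ✗

{a, b}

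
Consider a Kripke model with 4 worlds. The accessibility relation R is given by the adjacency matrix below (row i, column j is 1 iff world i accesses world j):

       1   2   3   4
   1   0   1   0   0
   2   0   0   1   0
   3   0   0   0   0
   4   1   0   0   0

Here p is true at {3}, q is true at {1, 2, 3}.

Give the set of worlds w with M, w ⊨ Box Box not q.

1: successors {2}; Box not q there: 2:F. ✗
2: successors {3}; Box not q there: 3:T. ✓
3: no successors, so Box Box not q holds vacuously. ✓
4: successors {1}; Box not q there: 1:F. ✗

{2, 3}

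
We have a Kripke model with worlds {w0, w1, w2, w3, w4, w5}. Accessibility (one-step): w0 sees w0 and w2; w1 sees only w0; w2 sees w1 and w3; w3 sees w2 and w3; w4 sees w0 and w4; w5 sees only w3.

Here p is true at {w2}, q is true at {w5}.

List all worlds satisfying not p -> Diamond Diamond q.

w0: not p is T, Diamond Diamond q is F. ✗
w1: not p is T, Diamond Diamond q is F. ✗
w2: not p is F, Diamond Diamond q is F. ✓
w3: not p is T, Diamond Diamond q is F. ✗
w4: not p is T, Diamond Diamond q is F. ✗
w5: not p is T, Diamond Diamond q is F. ✗

{w2}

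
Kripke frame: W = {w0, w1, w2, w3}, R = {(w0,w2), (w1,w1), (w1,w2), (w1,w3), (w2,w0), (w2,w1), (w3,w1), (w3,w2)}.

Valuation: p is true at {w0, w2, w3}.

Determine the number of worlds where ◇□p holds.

1

w0: successors {w2}; □p there: w2:F. ✗
w1: successors {w1, w2, w3}; □p there: w1:F, w2:F, w3:F. ✗
w2: successors {w0, w1}; □p there: w0:T, w1:F. ✓
w3: successors {w1, w2}; □p there: w1:F, w2:F. ✗
Satisfying worlds: {w2}.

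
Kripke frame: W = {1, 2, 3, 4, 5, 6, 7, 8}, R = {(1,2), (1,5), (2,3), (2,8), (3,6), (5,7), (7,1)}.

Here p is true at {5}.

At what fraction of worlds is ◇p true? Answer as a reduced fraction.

1/8

1: successors {2, 5}; p there: 2:F, 5:T. ✓
2: successors {3, 8}; p there: 3:F, 8:F. ✗
3: successors {6}; p there: 6:F. ✗
4: no successors, so ◇p fails. ✗
5: successors {7}; p there: 7:F. ✗
6: no successors, so ◇p fails. ✗
7: successors {1}; p there: 1:F. ✗
8: no successors, so ◇p fails. ✗
That's 1 of 8 worlds, so 1/8.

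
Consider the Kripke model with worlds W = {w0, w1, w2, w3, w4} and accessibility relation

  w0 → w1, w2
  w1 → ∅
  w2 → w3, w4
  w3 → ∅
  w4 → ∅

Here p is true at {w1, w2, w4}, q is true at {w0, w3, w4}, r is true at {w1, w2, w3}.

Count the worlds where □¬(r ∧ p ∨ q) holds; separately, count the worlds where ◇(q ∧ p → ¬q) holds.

3 and 2

For □¬(r ∧ p ∨ q):
w0: successors {w1, w2}; ¬(r ∧ p ∨ q) there: w1:F, w2:F. ✗
w1: no successors, so □¬(r ∧ p ∨ q) holds vacuously. ✓
w2: successors {w3, w4}; ¬(r ∧ p ∨ q) there: w3:F, w4:F. ✗
w3: no successors, so □¬(r ∧ p ∨ q) holds vacuously. ✓
w4: no successors, so □¬(r ∧ p ∨ q) holds vacuously. ✓
— 3 worlds.
For ◇(q ∧ p → ¬q):
w0: successors {w1, w2}; q ∧ p → ¬q there: w1:T, w2:T. ✓
w1: no successors, so ◇(q ∧ p → ¬q) fails. ✗
w2: successors {w3, w4}; q ∧ p → ¬q there: w3:T, w4:F. ✓
w3: no successors, so ◇(q ∧ p → ¬q) fails. ✗
w4: no successors, so ◇(q ∧ p → ¬q) fails. ✗
— 2 worlds.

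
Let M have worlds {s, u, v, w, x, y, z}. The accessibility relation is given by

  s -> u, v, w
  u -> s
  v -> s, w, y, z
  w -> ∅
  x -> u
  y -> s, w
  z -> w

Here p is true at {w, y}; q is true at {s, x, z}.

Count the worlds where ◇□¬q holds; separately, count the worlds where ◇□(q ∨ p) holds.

For ◇□¬q:
s: successors {u, v, w}; □¬q there: u:F, v:F, w:T. ✓
u: successors {s}; □¬q there: s:T. ✓
v: successors {s, w, y, z}; □¬q there: s:T, w:T, y:F, z:T. ✓
w: no successors, so ◇□¬q fails. ✗
x: successors {u}; □¬q there: u:F. ✗
y: successors {s, w}; □¬q there: s:T, w:T. ✓
z: successors {w}; □¬q there: w:T. ✓
— 5 worlds.
For ◇□(q ∨ p):
s: successors {u, v, w}; □(q ∨ p) there: u:T, v:T, w:T. ✓
u: successors {s}; □(q ∨ p) there: s:F. ✗
v: successors {s, w, y, z}; □(q ∨ p) there: s:F, w:T, y:T, z:T. ✓
w: no successors, so ◇□(q ∨ p) fails. ✗
x: successors {u}; □(q ∨ p) there: u:T. ✓
y: successors {s, w}; □(q ∨ p) there: s:F, w:T. ✓
z: successors {w}; □(q ∨ p) there: w:T. ✓
— 5 worlds.

5 and 5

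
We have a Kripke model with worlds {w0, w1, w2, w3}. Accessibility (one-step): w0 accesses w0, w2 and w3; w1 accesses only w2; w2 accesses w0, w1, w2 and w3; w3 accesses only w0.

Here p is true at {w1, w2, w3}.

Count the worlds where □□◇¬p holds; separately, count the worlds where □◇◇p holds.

1 and 4

For □□◇¬p:
w0: successors {w0, w2, w3}; □◇¬p there: w0:T, w2:F, w3:T. ✗
w1: successors {w2}; □◇¬p there: w2:F. ✗
w2: successors {w0, w1, w2, w3}; □◇¬p there: w0:T, w1:T, w2:F, w3:T. ✗
w3: successors {w0}; □◇¬p there: w0:T. ✓
— 1 world.
For □◇◇p:
w0: successors {w0, w2, w3}; ◇◇p there: w0:T, w2:T, w3:T. ✓
w1: successors {w2}; ◇◇p there: w2:T. ✓
w2: successors {w0, w1, w2, w3}; ◇◇p there: w0:T, w1:T, w2:T, w3:T. ✓
w3: successors {w0}; ◇◇p there: w0:T. ✓
— 4 worlds.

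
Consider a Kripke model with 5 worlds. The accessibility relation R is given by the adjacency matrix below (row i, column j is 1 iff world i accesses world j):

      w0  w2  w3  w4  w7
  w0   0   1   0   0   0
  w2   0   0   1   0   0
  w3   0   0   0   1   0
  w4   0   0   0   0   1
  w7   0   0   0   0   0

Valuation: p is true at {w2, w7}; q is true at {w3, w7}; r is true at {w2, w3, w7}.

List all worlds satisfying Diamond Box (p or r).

{w0, w3, w4}

w0: successors {w2}; Box (p or r) there: w2:T. ✓
w2: successors {w3}; Box (p or r) there: w3:F. ✗
w3: successors {w4}; Box (p or r) there: w4:T. ✓
w4: successors {w7}; Box (p or r) there: w7:T. ✓
w7: no successors, so Diamond Box (p or r) fails. ✗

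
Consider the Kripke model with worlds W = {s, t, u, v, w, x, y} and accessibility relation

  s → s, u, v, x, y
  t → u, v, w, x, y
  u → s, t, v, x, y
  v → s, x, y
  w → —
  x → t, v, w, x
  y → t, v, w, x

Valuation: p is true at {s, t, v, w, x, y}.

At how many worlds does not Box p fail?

s: Box p is F. ✓
t: Box p is F. ✓
u: Box p is T. ✗
v: Box p is T. ✗
w: Box p is T. ✗
x: Box p is T. ✗
y: Box p is T. ✗
Satisfying worlds: {s, t}.
So not Box p fails at the other 5 worlds.

5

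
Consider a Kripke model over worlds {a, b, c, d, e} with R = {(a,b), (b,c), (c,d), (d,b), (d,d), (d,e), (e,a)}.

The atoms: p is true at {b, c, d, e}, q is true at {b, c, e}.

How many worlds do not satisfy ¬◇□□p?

4

a: ◇□□p is T. ✗
b: ◇□□p is T. ✗
c: ◇□□p is F. ✓
d: ◇□□p is T. ✗
e: ◇□□p is T. ✗
Satisfying worlds: {c}.
So ¬◇□□p fails at the other 4 worlds.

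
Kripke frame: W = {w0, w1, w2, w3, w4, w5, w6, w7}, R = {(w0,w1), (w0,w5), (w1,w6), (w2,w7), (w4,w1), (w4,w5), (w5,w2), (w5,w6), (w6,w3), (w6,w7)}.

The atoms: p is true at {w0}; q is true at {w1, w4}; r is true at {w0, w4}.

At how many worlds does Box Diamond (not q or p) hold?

6

w0: successors {w1, w5}; Diamond (not q or p) there: w1:T, w5:T. ✓
w1: successors {w6}; Diamond (not q or p) there: w6:T. ✓
w2: successors {w7}; Diamond (not q or p) there: w7:F. ✗
w3: no successors, so Box Diamond (not q or p) holds vacuously. ✓
w4: successors {w1, w5}; Diamond (not q or p) there: w1:T, w5:T. ✓
w5: successors {w2, w6}; Diamond (not q or p) there: w2:T, w6:T. ✓
w6: successors {w3, w7}; Diamond (not q or p) there: w3:F, w7:F. ✗
w7: no successors, so Box Diamond (not q or p) holds vacuously. ✓
Satisfying worlds: {w0, w1, w3, w4, w5, w7}.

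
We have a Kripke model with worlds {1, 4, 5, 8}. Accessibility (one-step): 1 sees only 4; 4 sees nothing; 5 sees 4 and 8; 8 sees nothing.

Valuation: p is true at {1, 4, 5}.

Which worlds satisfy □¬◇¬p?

{1, 4, 5, 8}

1: successors {4}; ¬◇¬p there: 4:T. ✓
4: no successors, so □¬◇¬p holds vacuously. ✓
5: successors {4, 8}; ¬◇¬p there: 4:T, 8:T. ✓
8: no successors, so □¬◇¬p holds vacuously. ✓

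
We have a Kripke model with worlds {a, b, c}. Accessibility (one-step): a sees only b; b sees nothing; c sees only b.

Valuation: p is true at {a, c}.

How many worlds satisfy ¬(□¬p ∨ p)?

a: □¬p ∨ p is T. ✗
b: □¬p ∨ p is T. ✗
c: □¬p ∨ p is T. ✗
Satisfying worlds: ∅.

0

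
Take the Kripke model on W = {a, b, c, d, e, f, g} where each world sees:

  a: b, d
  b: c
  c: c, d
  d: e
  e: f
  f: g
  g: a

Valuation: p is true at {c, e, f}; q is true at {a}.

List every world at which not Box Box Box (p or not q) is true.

{e}

a: Box Box Box (p or not q) is T. ✗
b: Box Box Box (p or not q) is T. ✗
c: Box Box Box (p or not q) is T. ✗
d: Box Box Box (p or not q) is T. ✗
e: Box Box Box (p or not q) is F. ✓
f: Box Box Box (p or not q) is T. ✗
g: Box Box Box (p or not q) is T. ✗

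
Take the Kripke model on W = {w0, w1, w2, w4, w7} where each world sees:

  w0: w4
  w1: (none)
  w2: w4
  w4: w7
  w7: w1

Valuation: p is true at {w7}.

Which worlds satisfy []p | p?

w0: []p is F, p is F. ✗
w1: []p is T, p is F. ✓
w2: []p is F, p is F. ✗
w4: []p is T, p is F. ✓
w7: []p is F, p is T. ✓

{w1, w4, w7}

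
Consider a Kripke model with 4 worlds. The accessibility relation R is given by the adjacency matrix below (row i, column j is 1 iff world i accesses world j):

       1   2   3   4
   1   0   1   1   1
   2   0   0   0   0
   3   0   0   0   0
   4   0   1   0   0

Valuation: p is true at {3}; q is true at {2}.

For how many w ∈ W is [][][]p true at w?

1: successors {2, 3, 4}; [][]p there: 2:T, 3:T, 4:T. ✓
2: no successors, so [][][]p holds vacuously. ✓
3: no successors, so [][][]p holds vacuously. ✓
4: successors {2}; [][]p there: 2:T. ✓
Satisfying worlds: {1, 2, 3, 4}.

4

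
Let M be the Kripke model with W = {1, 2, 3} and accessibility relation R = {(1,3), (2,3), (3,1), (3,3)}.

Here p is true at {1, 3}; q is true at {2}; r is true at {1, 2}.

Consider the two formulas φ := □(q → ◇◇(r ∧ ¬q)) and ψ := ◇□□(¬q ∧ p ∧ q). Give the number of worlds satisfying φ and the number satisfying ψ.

For □(q → ◇◇(r ∧ ¬q)):
1: successors {3}; q → ◇◇(r ∧ ¬q) there: 3:T. ✓
2: successors {3}; q → ◇◇(r ∧ ¬q) there: 3:T. ✓
3: successors {1, 3}; q → ◇◇(r ∧ ¬q) there: 1:T, 3:T. ✓
— 3 worlds.
For ◇□□(¬q ∧ p ∧ q):
1: successors {3}; □□(¬q ∧ p ∧ q) there: 3:F. ✗
2: successors {3}; □□(¬q ∧ p ∧ q) there: 3:F. ✗
3: successors {1, 3}; □□(¬q ∧ p ∧ q) there: 1:F, 3:F. ✗
— 0 worlds.

3 and 0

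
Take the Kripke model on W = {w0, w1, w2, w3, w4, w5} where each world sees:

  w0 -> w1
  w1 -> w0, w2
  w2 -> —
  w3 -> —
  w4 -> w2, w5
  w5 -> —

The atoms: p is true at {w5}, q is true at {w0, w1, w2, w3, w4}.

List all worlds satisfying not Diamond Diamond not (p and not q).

{w2, w3, w4, w5}

w0: Diamond Diamond not (p and not q) is T. ✗
w1: Diamond Diamond not (p and not q) is T. ✗
w2: Diamond Diamond not (p and not q) is F. ✓
w3: Diamond Diamond not (p and not q) is F. ✓
w4: Diamond Diamond not (p and not q) is F. ✓
w5: Diamond Diamond not (p and not q) is F. ✓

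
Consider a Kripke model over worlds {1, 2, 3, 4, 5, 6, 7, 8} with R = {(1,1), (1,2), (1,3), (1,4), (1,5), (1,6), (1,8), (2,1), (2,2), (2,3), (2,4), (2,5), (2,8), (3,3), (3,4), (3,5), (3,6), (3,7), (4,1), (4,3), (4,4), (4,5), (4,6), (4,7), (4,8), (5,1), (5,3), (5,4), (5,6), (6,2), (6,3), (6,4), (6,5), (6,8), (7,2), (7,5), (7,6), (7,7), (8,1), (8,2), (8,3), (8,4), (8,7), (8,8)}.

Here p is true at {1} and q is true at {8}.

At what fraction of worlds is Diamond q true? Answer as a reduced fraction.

1: successors {1, 2, 3, 4, 5, 6, 8}; q there: 1:F, 2:F, 3:F, 4:F, 5:F, 6:F, 8:T. ✓
2: successors {1, 2, 3, 4, 5, 8}; q there: 1:F, 2:F, 3:F, 4:F, 5:F, 8:T. ✓
3: successors {3, 4, 5, 6, 7}; q there: 3:F, 4:F, 5:F, 6:F, 7:F. ✗
4: successors {1, 3, 4, 5, 6, 7, 8}; q there: 1:F, 3:F, 4:F, 5:F, 6:F, 7:F, 8:T. ✓
5: successors {1, 3, 4, 6}; q there: 1:F, 3:F, 4:F, 6:F. ✗
6: successors {2, 3, 4, 5, 8}; q there: 2:F, 3:F, 4:F, 5:F, 8:T. ✓
7: successors {2, 5, 6, 7}; q there: 2:F, 5:F, 6:F, 7:F. ✗
8: successors {1, 2, 3, 4, 7, 8}; q there: 1:F, 2:F, 3:F, 4:F, 7:F, 8:T. ✓
That's 5 of 8 worlds, so 5/8.

5/8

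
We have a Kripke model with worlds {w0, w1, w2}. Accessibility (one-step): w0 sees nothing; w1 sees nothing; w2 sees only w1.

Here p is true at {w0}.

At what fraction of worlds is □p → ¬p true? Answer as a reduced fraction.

2/3

w0: □p is T, ¬p is F. ✗
w1: □p is T, ¬p is T. ✓
w2: □p is F, ¬p is T. ✓
That's 2 of 3 worlds, so 2/3.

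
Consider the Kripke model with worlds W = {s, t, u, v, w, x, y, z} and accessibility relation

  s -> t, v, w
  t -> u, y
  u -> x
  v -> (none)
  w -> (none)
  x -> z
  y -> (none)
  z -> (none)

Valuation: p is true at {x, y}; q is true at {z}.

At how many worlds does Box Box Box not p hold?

s: successors {t, v, w}; Box Box not p there: t:F, v:T, w:T. ✗
t: successors {u, y}; Box Box not p there: u:T, y:T. ✓
u: successors {x}; Box Box not p there: x:T. ✓
v: no successors, so Box Box Box not p holds vacuously. ✓
w: no successors, so Box Box Box not p holds vacuously. ✓
x: successors {z}; Box Box not p there: z:T. ✓
y: no successors, so Box Box Box not p holds vacuously. ✓
z: no successors, so Box Box Box not p holds vacuously. ✓
Satisfying worlds: {t, u, v, w, x, y, z}.

7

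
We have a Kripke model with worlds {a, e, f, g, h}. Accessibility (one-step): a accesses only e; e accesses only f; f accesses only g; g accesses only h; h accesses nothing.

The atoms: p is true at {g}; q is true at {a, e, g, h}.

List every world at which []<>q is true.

{e, f, h}

a: successors {e}; <>q there: e:F. ✗
e: successors {f}; <>q there: f:T. ✓
f: successors {g}; <>q there: g:T. ✓
g: successors {h}; <>q there: h:F. ✗
h: no successors, so []<>q holds vacuously. ✓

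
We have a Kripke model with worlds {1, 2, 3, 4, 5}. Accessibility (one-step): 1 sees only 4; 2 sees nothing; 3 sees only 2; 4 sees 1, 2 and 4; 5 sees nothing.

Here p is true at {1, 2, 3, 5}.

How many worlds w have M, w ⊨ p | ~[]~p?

1: p is T, ~[]~p is F. ✓
2: p is T, ~[]~p is F. ✓
3: p is T, ~[]~p is T. ✓
4: p is F, ~[]~p is T. ✓
5: p is T, ~[]~p is F. ✓
Satisfying worlds: {1, 2, 3, 4, 5}.

5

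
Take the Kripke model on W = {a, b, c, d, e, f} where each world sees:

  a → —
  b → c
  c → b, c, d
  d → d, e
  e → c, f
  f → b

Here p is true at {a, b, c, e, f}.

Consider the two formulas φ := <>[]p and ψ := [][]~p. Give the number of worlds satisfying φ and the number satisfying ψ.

4 and 1

For <>[]p:
a: no successors, so <>[]p fails. ✗
b: successors {c}; []p there: c:F. ✗
c: successors {b, c, d}; []p there: b:T, c:F, d:F. ✓
d: successors {d, e}; []p there: d:F, e:T. ✓
e: successors {c, f}; []p there: c:F, f:T. ✓
f: successors {b}; []p there: b:T. ✓
— 4 worlds.
For [][]~p:
a: no successors, so [][]~p holds vacuously. ✓
b: successors {c}; []~p there: c:F. ✗
c: successors {b, c, d}; []~p there: b:F, c:F, d:F. ✗
d: successors {d, e}; []~p there: d:F, e:F. ✗
e: successors {c, f}; []~p there: c:F, f:F. ✗
f: successors {b}; []~p there: b:F. ✗
— 1 world.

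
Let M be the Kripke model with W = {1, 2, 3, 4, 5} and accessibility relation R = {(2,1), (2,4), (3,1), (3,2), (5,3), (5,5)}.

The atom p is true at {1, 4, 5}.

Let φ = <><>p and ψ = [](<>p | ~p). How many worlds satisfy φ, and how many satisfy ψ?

2 and 3

For <><>p:
1: no successors, so <><>p fails. ✗
2: successors {1, 4}; <>p there: 1:F, 4:F. ✗
3: successors {1, 2}; <>p there: 1:F, 2:T. ✓
4: no successors, so <><>p fails. ✗
5: successors {3, 5}; <>p there: 3:T, 5:T. ✓
— 2 worlds.
For [](<>p | ~p):
1: no successors, so [](<>p | ~p) holds vacuously. ✓
2: successors {1, 4}; <>p | ~p there: 1:F, 4:F. ✗
3: successors {1, 2}; <>p | ~p there: 1:F, 2:T. ✗
4: no successors, so [](<>p | ~p) holds vacuously. ✓
5: successors {3, 5}; <>p | ~p there: 3:T, 5:T. ✓
— 3 worlds.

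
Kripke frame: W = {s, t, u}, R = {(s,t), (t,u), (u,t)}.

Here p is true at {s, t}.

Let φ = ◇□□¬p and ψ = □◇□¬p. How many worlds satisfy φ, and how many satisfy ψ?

For ◇□□¬p:
s: successors {t}; □□¬p there: t:F. ✗
t: successors {u}; □□¬p there: u:T. ✓
u: successors {t}; □□¬p there: t:F. ✗
— 1 world.
For □◇□¬p:
s: successors {t}; ◇□¬p there: t:F. ✗
t: successors {u}; ◇□¬p there: u:T. ✓
u: successors {t}; ◇□¬p there: t:F. ✗
— 1 world.

1 and 1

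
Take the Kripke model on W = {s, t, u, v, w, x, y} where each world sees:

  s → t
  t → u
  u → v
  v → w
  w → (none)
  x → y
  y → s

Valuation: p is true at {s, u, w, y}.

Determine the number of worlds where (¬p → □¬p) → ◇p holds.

4

s: ¬p → □¬p is T, ◇p is F. ✗
t: ¬p → □¬p is F, ◇p is T. ✓
u: ¬p → □¬p is T, ◇p is F. ✗
v: ¬p → □¬p is F, ◇p is T. ✓
w: ¬p → □¬p is T, ◇p is F. ✗
x: ¬p → □¬p is F, ◇p is T. ✓
y: ¬p → □¬p is T, ◇p is T. ✓
Satisfying worlds: {t, v, x, y}.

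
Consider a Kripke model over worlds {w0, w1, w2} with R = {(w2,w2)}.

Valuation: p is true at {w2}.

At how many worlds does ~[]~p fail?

w0: []~p is T. ✗
w1: []~p is T. ✗
w2: []~p is F. ✓
Satisfying worlds: {w2}.
So ~[]~p fails at the other 2 worlds.

2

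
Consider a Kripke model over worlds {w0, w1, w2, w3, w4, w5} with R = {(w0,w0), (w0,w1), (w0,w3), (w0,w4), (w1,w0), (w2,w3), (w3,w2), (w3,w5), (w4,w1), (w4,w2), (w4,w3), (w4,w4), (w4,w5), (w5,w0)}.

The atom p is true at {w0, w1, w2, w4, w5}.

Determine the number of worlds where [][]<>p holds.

w0: successors {w0, w1, w3, w4}; []<>p there: w0:T, w1:T, w3:F, w4:F. ✗
w1: successors {w0}; []<>p there: w0:T. ✓
w2: successors {w3}; []<>p there: w3:F. ✗
w3: successors {w2, w5}; []<>p there: w2:T, w5:T. ✓
w4: successors {w1, w2, w3, w4, w5}; []<>p there: w1:T, w2:T, w3:F, w4:F, w5:T. ✗
w5: successors {w0}; []<>p there: w0:T. ✓
Satisfying worlds: {w1, w3, w5}.

3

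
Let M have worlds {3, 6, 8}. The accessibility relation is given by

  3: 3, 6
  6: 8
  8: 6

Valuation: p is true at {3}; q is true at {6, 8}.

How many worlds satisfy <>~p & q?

3: <>~p is T, q is F. ✗
6: <>~p is T, q is T. ✓
8: <>~p is T, q is T. ✓
Satisfying worlds: {6, 8}.

2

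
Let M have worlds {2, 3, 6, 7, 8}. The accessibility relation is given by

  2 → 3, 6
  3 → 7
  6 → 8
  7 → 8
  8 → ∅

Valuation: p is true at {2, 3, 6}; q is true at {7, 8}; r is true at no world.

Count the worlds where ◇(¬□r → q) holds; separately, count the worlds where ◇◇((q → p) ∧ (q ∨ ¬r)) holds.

3 and 0

For ◇(¬□r → q):
2: successors {3, 6}; ¬□r → q there: 3:F, 6:F. ✗
3: successors {7}; ¬□r → q there: 7:T. ✓
6: successors {8}; ¬□r → q there: 8:T. ✓
7: successors {8}; ¬□r → q there: 8:T. ✓
8: no successors, so ◇(¬□r → q) fails. ✗
— 3 worlds.
For ◇◇((q → p) ∧ (q ∨ ¬r)):
2: successors {3, 6}; ◇((q → p) ∧ (q ∨ ¬r)) there: 3:F, 6:F. ✗
3: successors {7}; ◇((q → p) ∧ (q ∨ ¬r)) there: 7:F. ✗
6: successors {8}; ◇((q → p) ∧ (q ∨ ¬r)) there: 8:F. ✗
7: successors {8}; ◇((q → p) ∧ (q ∨ ¬r)) there: 8:F. ✗
8: no successors, so ◇◇((q → p) ∧ (q ∨ ¬r)) fails. ✗
— 0 worlds.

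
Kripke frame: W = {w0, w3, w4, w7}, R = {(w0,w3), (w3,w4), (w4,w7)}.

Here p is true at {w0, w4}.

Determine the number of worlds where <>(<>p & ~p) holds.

1

w0: successors {w3}; <>p & ~p there: w3:T. ✓
w3: successors {w4}; <>p & ~p there: w4:F. ✗
w4: successors {w7}; <>p & ~p there: w7:F. ✗
w7: no successors, so <>(<>p & ~p) fails. ✗
Satisfying worlds: {w0}.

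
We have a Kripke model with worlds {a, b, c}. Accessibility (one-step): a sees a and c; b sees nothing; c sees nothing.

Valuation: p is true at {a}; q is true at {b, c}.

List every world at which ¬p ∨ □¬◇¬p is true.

a: ¬p is F, □¬◇¬p is F. ✗
b: ¬p is T, □¬◇¬p is T. ✓
c: ¬p is T, □¬◇¬p is T. ✓

{b, c}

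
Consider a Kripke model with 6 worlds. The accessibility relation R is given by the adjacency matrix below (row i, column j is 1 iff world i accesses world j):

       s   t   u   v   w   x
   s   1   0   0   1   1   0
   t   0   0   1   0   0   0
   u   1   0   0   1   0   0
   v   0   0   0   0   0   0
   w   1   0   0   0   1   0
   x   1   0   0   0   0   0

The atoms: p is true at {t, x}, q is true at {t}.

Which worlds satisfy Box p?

s: successors {s, v, w}; p there: s:F, v:F, w:F. ✗
t: successors {u}; p there: u:F. ✗
u: successors {s, v}; p there: s:F, v:F. ✗
v: no successors, so Box p holds vacuously. ✓
w: successors {s, w}; p there: s:F, w:F. ✗
x: successors {s}; p there: s:F. ✗

{v}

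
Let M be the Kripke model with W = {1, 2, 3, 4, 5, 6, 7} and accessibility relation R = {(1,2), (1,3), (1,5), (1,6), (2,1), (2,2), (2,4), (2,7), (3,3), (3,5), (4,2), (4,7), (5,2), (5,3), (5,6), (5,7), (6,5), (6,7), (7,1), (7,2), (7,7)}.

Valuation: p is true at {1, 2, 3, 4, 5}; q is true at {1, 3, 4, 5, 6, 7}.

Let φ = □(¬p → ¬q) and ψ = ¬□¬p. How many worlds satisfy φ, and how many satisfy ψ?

1 and 7

For □(¬p → ¬q):
1: successors {2, 3, 5, 6}; ¬p → ¬q there: 2:T, 3:T, 5:T, 6:F. ✗
2: successors {1, 2, 4, 7}; ¬p → ¬q there: 1:T, 2:T, 4:T, 7:F. ✗
3: successors {3, 5}; ¬p → ¬q there: 3:T, 5:T. ✓
4: successors {2, 7}; ¬p → ¬q there: 2:T, 7:F. ✗
5: successors {2, 3, 6, 7}; ¬p → ¬q there: 2:T, 3:T, 6:F, 7:F. ✗
6: successors {5, 7}; ¬p → ¬q there: 5:T, 7:F. ✗
7: successors {1, 2, 7}; ¬p → ¬q there: 1:T, 2:T, 7:F. ✗
— 1 world.
For ¬□¬p:
1: □¬p is F. ✓
2: □¬p is F. ✓
3: □¬p is F. ✓
4: □¬p is F. ✓
5: □¬p is F. ✓
6: □¬p is F. ✓
7: □¬p is F. ✓
— 7 worlds.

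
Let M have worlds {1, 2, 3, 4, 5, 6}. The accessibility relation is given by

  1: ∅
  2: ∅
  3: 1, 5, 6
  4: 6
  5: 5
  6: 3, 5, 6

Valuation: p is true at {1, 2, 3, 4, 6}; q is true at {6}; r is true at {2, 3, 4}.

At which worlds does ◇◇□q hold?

{6}

1: no successors, so ◇◇□q fails. ✗
2: no successors, so ◇◇□q fails. ✗
3: successors {1, 5, 6}; ◇□q there: 1:F, 5:F, 6:F. ✗
4: successors {6}; ◇□q there: 6:F. ✗
5: successors {5}; ◇□q there: 5:F. ✗
6: successors {3, 5, 6}; ◇□q there: 3:T, 5:F, 6:F. ✓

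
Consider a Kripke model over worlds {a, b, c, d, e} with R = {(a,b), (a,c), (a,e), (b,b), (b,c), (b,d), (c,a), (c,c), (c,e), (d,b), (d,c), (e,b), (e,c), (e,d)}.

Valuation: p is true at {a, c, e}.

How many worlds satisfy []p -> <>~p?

a: []p is F, <>~p is T. ✓
b: []p is F, <>~p is T. ✓
c: []p is T, <>~p is F. ✗
d: []p is F, <>~p is T. ✓
e: []p is F, <>~p is T. ✓
Satisfying worlds: {a, b, d, e}.

4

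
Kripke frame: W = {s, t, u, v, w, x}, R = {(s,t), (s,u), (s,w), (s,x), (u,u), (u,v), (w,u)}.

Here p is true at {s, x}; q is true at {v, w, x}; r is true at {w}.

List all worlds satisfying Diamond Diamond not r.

s: successors {t, u, w, x}; Diamond not r there: t:F, u:T, w:T, x:F. ✓
t: no successors, so Diamond Diamond not r fails. ✗
u: successors {u, v}; Diamond not r there: u:T, v:F. ✓
v: no successors, so Diamond Diamond not r fails. ✗
w: successors {u}; Diamond not r there: u:T. ✓
x: no successors, so Diamond Diamond not r fails. ✗

{s, u, w}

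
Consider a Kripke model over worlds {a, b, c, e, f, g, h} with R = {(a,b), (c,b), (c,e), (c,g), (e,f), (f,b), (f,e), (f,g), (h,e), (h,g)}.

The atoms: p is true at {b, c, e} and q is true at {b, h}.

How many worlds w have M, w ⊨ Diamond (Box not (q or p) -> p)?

5

a: successors {b}; Box not (q or p) -> p there: b:T. ✓
b: no successors, so Diamond (Box not (q or p) -> p) fails. ✗
c: successors {b, e, g}; Box not (q or p) -> p there: b:T, e:T, g:F. ✓
e: successors {f}; Box not (q or p) -> p there: f:T. ✓
f: successors {b, e, g}; Box not (q or p) -> p there: b:T, e:T, g:F. ✓
g: no successors, so Diamond (Box not (q or p) -> p) fails. ✗
h: successors {e, g}; Box not (q or p) -> p there: e:T, g:F. ✓
Satisfying worlds: {a, c, e, f, h}.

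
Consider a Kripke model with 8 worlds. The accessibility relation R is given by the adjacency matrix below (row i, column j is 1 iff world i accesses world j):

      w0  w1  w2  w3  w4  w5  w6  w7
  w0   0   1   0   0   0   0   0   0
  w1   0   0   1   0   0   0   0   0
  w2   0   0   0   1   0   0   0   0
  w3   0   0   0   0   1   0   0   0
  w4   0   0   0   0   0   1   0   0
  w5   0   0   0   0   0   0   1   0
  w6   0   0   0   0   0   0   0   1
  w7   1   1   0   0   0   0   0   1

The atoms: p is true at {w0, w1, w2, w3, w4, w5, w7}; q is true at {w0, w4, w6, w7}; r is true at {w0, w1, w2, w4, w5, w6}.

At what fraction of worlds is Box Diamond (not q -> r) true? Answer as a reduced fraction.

7/8

w0: successors {w1}; Diamond (not q -> r) there: w1:T. ✓
w1: successors {w2}; Diamond (not q -> r) there: w2:F. ✗
w2: successors {w3}; Diamond (not q -> r) there: w3:T. ✓
w3: successors {w4}; Diamond (not q -> r) there: w4:T. ✓
w4: successors {w5}; Diamond (not q -> r) there: w5:T. ✓
w5: successors {w6}; Diamond (not q -> r) there: w6:T. ✓
w6: successors {w7}; Diamond (not q -> r) there: w7:T. ✓
w7: successors {w0, w1, w7}; Diamond (not q -> r) there: w0:T, w1:T, w7:T. ✓
That's 7 of 8 worlds, so 7/8.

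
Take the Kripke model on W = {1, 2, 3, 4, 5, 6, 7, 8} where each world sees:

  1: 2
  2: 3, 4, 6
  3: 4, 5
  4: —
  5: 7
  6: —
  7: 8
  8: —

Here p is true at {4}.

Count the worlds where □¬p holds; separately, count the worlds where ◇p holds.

For □¬p:
1: successors {2}; ¬p there: 2:T. ✓
2: successors {3, 4, 6}; ¬p there: 3:T, 4:F, 6:T. ✗
3: successors {4, 5}; ¬p there: 4:F, 5:T. ✗
4: no successors, so □¬p holds vacuously. ✓
5: successors {7}; ¬p there: 7:T. ✓
6: no successors, so □¬p holds vacuously. ✓
7: successors {8}; ¬p there: 8:T. ✓
8: no successors, so □¬p holds vacuously. ✓
— 6 worlds.
For ◇p:
1: successors {2}; p there: 2:F. ✗
2: successors {3, 4, 6}; p there: 3:F, 4:T, 6:F. ✓
3: successors {4, 5}; p there: 4:T, 5:F. ✓
4: no successors, so ◇p fails. ✗
5: successors {7}; p there: 7:F. ✗
6: no successors, so ◇p fails. ✗
7: successors {8}; p there: 8:F. ✗
8: no successors, so ◇p fails. ✗
— 2 worlds.

6 and 2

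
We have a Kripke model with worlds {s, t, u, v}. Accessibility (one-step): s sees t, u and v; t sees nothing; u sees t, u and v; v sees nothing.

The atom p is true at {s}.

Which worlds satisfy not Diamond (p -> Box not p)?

s: Diamond (p -> Box not p) is T. ✗
t: Diamond (p -> Box not p) is F. ✓
u: Diamond (p -> Box not p) is T. ✗
v: Diamond (p -> Box not p) is F. ✓

{t, v}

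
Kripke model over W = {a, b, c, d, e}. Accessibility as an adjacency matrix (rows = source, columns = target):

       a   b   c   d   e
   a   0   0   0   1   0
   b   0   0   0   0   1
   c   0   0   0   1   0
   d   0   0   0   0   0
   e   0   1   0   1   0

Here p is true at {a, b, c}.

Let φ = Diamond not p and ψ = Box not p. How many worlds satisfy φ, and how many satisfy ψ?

For Diamond not p:
a: successors {d}; not p there: d:T. ✓
b: successors {e}; not p there: e:T. ✓
c: successors {d}; not p there: d:T. ✓
d: no successors, so Diamond not p fails. ✗
e: successors {b, d}; not p there: b:F, d:T. ✓
— 4 worlds.
For Box not p:
a: successors {d}; not p there: d:T. ✓
b: successors {e}; not p there: e:T. ✓
c: successors {d}; not p there: d:T. ✓
d: no successors, so Box not p holds vacuously. ✓
e: successors {b, d}; not p there: b:F, d:T. ✗
— 4 worlds.

4 and 4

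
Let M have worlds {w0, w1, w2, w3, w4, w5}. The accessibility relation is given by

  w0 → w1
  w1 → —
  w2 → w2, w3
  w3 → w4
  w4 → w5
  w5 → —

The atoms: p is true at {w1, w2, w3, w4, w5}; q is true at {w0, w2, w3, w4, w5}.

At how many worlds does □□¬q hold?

4

w0: successors {w1}; □¬q there: w1:T. ✓
w1: no successors, so □□¬q holds vacuously. ✓
w2: successors {w2, w3}; □¬q there: w2:F, w3:F. ✗
w3: successors {w4}; □¬q there: w4:F. ✗
w4: successors {w5}; □¬q there: w5:T. ✓
w5: no successors, so □□¬q holds vacuously. ✓
Satisfying worlds: {w0, w1, w4, w5}.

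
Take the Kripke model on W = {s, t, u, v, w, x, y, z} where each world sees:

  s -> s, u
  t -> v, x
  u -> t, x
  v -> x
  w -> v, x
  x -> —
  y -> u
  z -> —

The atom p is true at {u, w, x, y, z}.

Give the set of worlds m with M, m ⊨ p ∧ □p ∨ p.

s: p ∧ □p is F, p is F. ✗
t: p ∧ □p is F, p is F. ✗
u: p ∧ □p is F, p is T. ✓
v: p ∧ □p is F, p is F. ✗
w: p ∧ □p is F, p is T. ✓
x: p ∧ □p is T, p is T. ✓
y: p ∧ □p is T, p is T. ✓
z: p ∧ □p is T, p is T. ✓

{u, w, x, y, z}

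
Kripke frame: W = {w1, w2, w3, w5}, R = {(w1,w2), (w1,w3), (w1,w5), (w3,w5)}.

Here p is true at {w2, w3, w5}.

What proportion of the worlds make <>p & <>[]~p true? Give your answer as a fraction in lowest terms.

w1: <>p is T, <>[]~p is T. ✓
w2: <>p is F, <>[]~p is F. ✗
w3: <>p is T, <>[]~p is T. ✓
w5: <>p is F, <>[]~p is F. ✗
That's 2 of 4 worlds, so 2/4 = 1/2.

1/2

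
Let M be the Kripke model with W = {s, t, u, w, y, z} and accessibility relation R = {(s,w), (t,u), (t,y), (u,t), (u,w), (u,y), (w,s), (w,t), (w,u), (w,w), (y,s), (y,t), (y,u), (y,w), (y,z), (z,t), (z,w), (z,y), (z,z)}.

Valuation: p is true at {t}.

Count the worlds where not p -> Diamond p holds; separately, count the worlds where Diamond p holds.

For not p -> Diamond p:
s: not p is T, Diamond p is F. ✗
t: not p is F, Diamond p is F. ✓
u: not p is T, Diamond p is T. ✓
w: not p is T, Diamond p is T. ✓
y: not p is T, Diamond p is T. ✓
z: not p is T, Diamond p is T. ✓
— 5 worlds.
For Diamond p:
s: successors {w}; p there: w:F. ✗
t: successors {u, y}; p there: u:F, y:F. ✗
u: successors {t, w, y}; p there: t:T, w:F, y:F. ✓
w: successors {s, t, u, w}; p there: s:F, t:T, u:F, w:F. ✓
y: successors {s, t, u, w, z}; p there: s:F, t:T, u:F, w:F, z:F. ✓
z: successors {t, w, y, z}; p there: t:T, w:F, y:F, z:F. ✓
— 4 worlds.

5 and 4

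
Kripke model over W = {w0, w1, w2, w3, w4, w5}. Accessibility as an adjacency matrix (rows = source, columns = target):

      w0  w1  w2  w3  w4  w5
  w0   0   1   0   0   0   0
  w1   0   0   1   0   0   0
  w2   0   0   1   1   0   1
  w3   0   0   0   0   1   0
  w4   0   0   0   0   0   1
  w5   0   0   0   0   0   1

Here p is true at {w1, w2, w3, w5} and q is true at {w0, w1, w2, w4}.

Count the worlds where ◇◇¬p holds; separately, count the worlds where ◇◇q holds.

1 and 3

For ◇◇¬p:
w0: successors {w1}; ◇¬p there: w1:F. ✗
w1: successors {w2}; ◇¬p there: w2:F. ✗
w2: successors {w2, w3, w5}; ◇¬p there: w2:F, w3:T, w5:F. ✓
w3: successors {w4}; ◇¬p there: w4:F. ✗
w4: successors {w5}; ◇¬p there: w5:F. ✗
w5: successors {w5}; ◇¬p there: w5:F. ✗
— 1 world.
For ◇◇q:
w0: successors {w1}; ◇q there: w1:T. ✓
w1: successors {w2}; ◇q there: w2:T. ✓
w2: successors {w2, w3, w5}; ◇q there: w2:T, w3:T, w5:F. ✓
w3: successors {w4}; ◇q there: w4:F. ✗
w4: successors {w5}; ◇q there: w5:F. ✗
w5: successors {w5}; ◇q there: w5:F. ✗
— 3 worlds.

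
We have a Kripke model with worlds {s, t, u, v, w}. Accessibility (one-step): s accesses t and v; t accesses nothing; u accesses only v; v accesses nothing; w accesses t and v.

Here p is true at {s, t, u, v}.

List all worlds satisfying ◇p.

{s, u, w}

s: successors {t, v}; p there: t:T, v:T. ✓
t: no successors, so ◇p fails. ✗
u: successors {v}; p there: v:T. ✓
v: no successors, so ◇p fails. ✗
w: successors {t, v}; p there: t:T, v:T. ✓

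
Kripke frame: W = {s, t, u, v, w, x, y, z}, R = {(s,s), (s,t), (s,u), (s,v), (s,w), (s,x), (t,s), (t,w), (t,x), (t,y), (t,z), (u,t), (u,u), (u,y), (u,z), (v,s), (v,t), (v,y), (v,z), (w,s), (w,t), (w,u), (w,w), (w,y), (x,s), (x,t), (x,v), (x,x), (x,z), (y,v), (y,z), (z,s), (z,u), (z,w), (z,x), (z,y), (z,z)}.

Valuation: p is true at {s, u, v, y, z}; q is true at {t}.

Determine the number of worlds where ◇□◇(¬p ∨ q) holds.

s: successors {s, t, u, v, w, x}; □◇(¬p ∨ q) there: s:T, t:F, u:F, v:F, w:F, x:T. ✓
t: successors {s, w, x, y, z}; □◇(¬p ∨ q) there: s:T, w:F, x:T, y:T, z:F. ✓
u: successors {t, u, y, z}; □◇(¬p ∨ q) there: t:F, u:F, y:T, z:F. ✓
v: successors {s, t, y, z}; □◇(¬p ∨ q) there: s:T, t:F, y:T, z:F. ✓
w: successors {s, t, u, w, y}; □◇(¬p ∨ q) there: s:T, t:F, u:F, w:F, y:T. ✓
x: successors {s, t, v, x, z}; □◇(¬p ∨ q) there: s:T, t:F, v:F, x:T, z:F. ✓
y: successors {v, z}; □◇(¬p ∨ q) there: v:F, z:F. ✗
z: successors {s, u, w, x, y, z}; □◇(¬p ∨ q) there: s:T, u:F, w:F, x:T, y:T, z:F. ✓
Satisfying worlds: {s, t, u, v, w, x, z}.

7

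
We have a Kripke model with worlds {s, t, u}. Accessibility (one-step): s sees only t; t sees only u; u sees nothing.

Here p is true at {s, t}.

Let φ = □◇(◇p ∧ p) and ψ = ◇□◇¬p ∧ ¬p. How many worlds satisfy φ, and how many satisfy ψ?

1 and 0

For □◇(◇p ∧ p):
s: successors {t}; ◇(◇p ∧ p) there: t:F. ✗
t: successors {u}; ◇(◇p ∧ p) there: u:F. ✗
u: no successors, so □◇(◇p ∧ p) holds vacuously. ✓
— 1 world.
For ◇□◇¬p ∧ ¬p:
s: ◇□◇¬p is F, ¬p is F. ✗
t: ◇□◇¬p is T, ¬p is F. ✗
u: ◇□◇¬p is F, ¬p is T. ✗
— 0 worlds.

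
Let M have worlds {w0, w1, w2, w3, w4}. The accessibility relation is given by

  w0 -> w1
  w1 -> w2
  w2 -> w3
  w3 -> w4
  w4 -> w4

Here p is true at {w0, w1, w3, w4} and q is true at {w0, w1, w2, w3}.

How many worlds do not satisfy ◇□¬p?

4

w0: successors {w1}; □¬p there: w1:T. ✓
w1: successors {w2}; □¬p there: w2:F. ✗
w2: successors {w3}; □¬p there: w3:F. ✗
w3: successors {w4}; □¬p there: w4:F. ✗
w4: successors {w4}; □¬p there: w4:F. ✗
Satisfying worlds: {w0}.
So ◇□¬p fails at the other 4 worlds.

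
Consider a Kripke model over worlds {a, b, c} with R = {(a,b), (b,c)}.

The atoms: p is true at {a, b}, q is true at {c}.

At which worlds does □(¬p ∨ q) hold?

{b, c}

a: successors {b}; ¬p ∨ q there: b:F. ✗
b: successors {c}; ¬p ∨ q there: c:T. ✓
c: no successors, so □(¬p ∨ q) holds vacuously. ✓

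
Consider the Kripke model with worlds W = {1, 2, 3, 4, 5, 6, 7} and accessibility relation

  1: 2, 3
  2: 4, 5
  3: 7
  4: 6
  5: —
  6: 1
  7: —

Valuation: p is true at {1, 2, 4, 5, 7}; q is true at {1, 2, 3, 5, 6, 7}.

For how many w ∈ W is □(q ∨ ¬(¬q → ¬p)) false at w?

1: successors {2, 3}; q ∨ ¬(¬q → ¬p) there: 2:T, 3:T. ✓
2: successors {4, 5}; q ∨ ¬(¬q → ¬p) there: 4:T, 5:T. ✓
3: successors {7}; q ∨ ¬(¬q → ¬p) there: 7:T. ✓
4: successors {6}; q ∨ ¬(¬q → ¬p) there: 6:T. ✓
5: no successors, so □(q ∨ ¬(¬q → ¬p)) holds vacuously. ✓
6: successors {1}; q ∨ ¬(¬q → ¬p) there: 1:T. ✓
7: no successors, so □(q ∨ ¬(¬q → ¬p)) holds vacuously. ✓
Satisfying worlds: {1, 2, 3, 4, 5, 6, 7}.
So □(q ∨ ¬(¬q → ¬p)) fails at the other 0 worlds.

0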